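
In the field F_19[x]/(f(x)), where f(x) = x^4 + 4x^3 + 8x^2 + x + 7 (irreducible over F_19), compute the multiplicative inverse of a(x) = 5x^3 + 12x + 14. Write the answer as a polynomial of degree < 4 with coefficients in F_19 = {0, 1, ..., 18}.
a(x)^(-1) ≡ x^3 + x^2 + 11x + 11 (mod f(x))

Since f is irreducible over F_19, F_19[x]/(f) is a field and a(x) ≠ 0 has an inverse. Apply the extended Euclidean algorithm to f(x) and a(x) in F_19[x]: f(x) = (4x + 16)·a(x) + (17x^2 + 11);  a(x) = (7x)·(17x^2 + 11) + (11x + 14);  (17x^2 + 11) = (5x + 4)·(11x + 14) + (12). The last nonzero remainder is the constant 12 = gcd(f, a) in F_19. Back-substituting through the division chain expresses 12 = s(x)·a(x) + t(x)·f(x) with s(x) ≡ 12x^3 + 12x^2 + 18x + 18 (mod f), so (12x^3 + 12x^2 + 18x + 18)·a(x) ≡ 12 (mod f). Multiplying by 12^(-1) ≡ 8 in F_19 gives a(x)^(-1) ≡ 8·(12x^3 + 12x^2 + 18x + 18) ≡ x^3 + x^2 + 11x + 11 (mod f). Check: (5x^3 + 12x + 14)·(x^3 + x^2 + 11x + 11) = 5x^6 + 5x^5 + 10x^4 + 5x^3 + 13x^2 + x + 2 ≡ 1 (mod x^4 + 4x^3 + 8x^2 + x + 7).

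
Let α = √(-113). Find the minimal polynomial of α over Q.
m_α(x) = x^2 + 113

α satisfies α^2 + 113 = 0, so x^2 + 113 annihilates α. Since d = -113 is squarefree and ≠ 1, it is not a perfect square in Q, so x^2 + 113 has no rational root and is therefore irreducible over Q (a degree-2 polynomial over a field is irreducible iff it has no root). Hence m_α(x) = x^2 + 113.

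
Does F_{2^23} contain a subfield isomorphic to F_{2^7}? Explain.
No: F_{2^7} is not a subfield of F_{2^23}

F_{p^m} embeds in F_{p^n} iff m | n. Here 7 ∤ 23 (since 23 = 3·7 + 2 with remainder 2 ≠ 0), so F_{2^7} is not a subfield of F_{2^23}. Equivalently: if it were, the tower law would give 7 = [F_{2^7}:F_2] dividing [F_{2^23}:F_2] = 23, contradiction.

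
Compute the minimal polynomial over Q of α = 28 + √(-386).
m_α(x) = x^2 - 56x + 1170

From α - 28 = √(-386), squaring gives (α - 28)^2 = -386, i.e. α^2 - 56α + 784 = -386, so α^2 - 56α + 1170 = 0. The discriminant of x^2 - 56x + 1170 is (-56)^2 - 4·(1170) = 3136 - 4680 = -1544, and 4·(-386) is not a perfect square in Q since -386 is squarefree and ≠ 1. Hence x^2 - 56x + 1170 is irreducible over Q and is the minimal polynomial of α.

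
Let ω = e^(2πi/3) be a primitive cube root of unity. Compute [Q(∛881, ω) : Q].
[Q(∛881, ω) : Q] = 6

[Q(∛881):Q] = 3 (min poly x^3 - 881, irreducible since 881 is not a perfect cube). [Q(ω):Q] = 2 (min poly x^2 + x + 1). Since Q(∛881) ⊂ R and ω ∉ R, we have ω ∉ Q(∛881), so x^2 + x + 1 remains irreducible over Q(∛881) and [Q(∛881, ω) : Q(∛881)] = 2. By the tower law, [Q(∛881, ω) : Q] = 3 · 2 = 6. (In fact Q(∛881, ω) is the splitting field of x^3 - 881 over Q.)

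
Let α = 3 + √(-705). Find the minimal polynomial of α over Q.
m_α(x) = x^2 - 6x + 714

From α - 3 = √(-705), squaring gives (α - 3)^2 = -705, i.e. α^2 - 6α + 9 = -705, so α^2 - 6α + 714 = 0. The discriminant of x^2 - 6x + 714 is (-6)^2 - 4·(714) = 36 - 2856 = -2820, and 4·(-705) is not a perfect square in Q since -705 is squarefree and ≠ 1. Hence x^2 - 6x + 714 is irreducible over Q and is the minimal polynomial of α.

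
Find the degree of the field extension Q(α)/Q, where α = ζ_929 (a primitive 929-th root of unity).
[Q(α):Q] = 928

The minimal polynomial of ζ_929 over Q is the 929-th cyclotomic polynomial Φ_929(x), which is irreducible over Q and has degree φ(929) = 928. Hence [Q(α):Q] = φ(929) = 928.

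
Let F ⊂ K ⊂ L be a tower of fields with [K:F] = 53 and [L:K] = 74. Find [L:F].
[L:F] = 3922

The tower law says that for any tower of field extensions F ⊂ K ⊂ L with finite degrees, [L:F] = [L:K] · [K:F]. Here this gives [L:F] = 74 · 53 = 3922.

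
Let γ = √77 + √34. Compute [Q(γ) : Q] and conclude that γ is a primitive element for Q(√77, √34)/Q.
[Q(γ) : Q] = 4 (equivalently, Q(γ) = Q(√77, √34))

Obviously Q(γ) ⊆ Q(√77, √34), and [Q(√77, √34):Q] = 4 (since 77, 34 are distinct squarefree integers > 1 with 2618 not a perfect square). To show equality we compute the minimal polynomial of γ. From γ = √77 + √34: γ^2 = 77 + 2√(2618) + 34 = 111 + 2√(2618), so γ^2 - 111 = 2√(2618); squaring, (γ^2 - 111)^2 = 4·2618, i.e. γ^4 - 222γ^2 + 12321 - 10472 = 0, i.e. γ^4 - 222γ^2 + 1849 = 0. So γ is a root of x^4 - 222x^2 + 1849. This polynomial is irreducible over Q: it has no rational root (each ±√77 ± √34 is irrational), and any factorization into two quadratics over Q would force √(2618) ∈ Q (pairing opposite roots) or √77, √34 ∈ Q (other pairings), all impossible. Hence [Q(γ):Q] = 4 = [Q(√77, √34):Q], so Q(γ) = Q(√77, √34).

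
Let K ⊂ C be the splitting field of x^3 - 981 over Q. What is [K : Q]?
[K : Q] = 6

The roots of x^3 - 981 are ∛981, ω∛981, ω^2∛981 where ω = e^(2πi/3) is a primitive cube root of unity, so K = Q(∛981, ω). Now [Q(∛981):Q] = 3 (since 981 is not a perfect cube, x^3 - 981 is irreducible) and [Q(ω):Q] = 2. Both 2 and 3 divide [K:Q], and [K:Q] ≤ 3·2 = 6, so [K:Q] = 6. (Equivalently: Q(∛981) ⊂ R but ω ∉ R, so [K : Q(∛981)] = 2.)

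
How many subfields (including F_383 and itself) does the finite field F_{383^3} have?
F_{383^3} has 2 subfields

The subfields of F_{p^n} are exactly the fields F_{p^d} for d | n (each is the fixed field of the unique index-d subgroup of Gal(F_{p^n}/F_p) ≅ Z/nZ). The divisors of n = 3 are {1, 3}, giving 2 subfields: F_{383^1}, F_{383^3}.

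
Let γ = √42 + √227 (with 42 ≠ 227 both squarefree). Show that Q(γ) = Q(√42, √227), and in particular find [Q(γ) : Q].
[Q(γ) : Q] = 4 (equivalently, Q(γ) = Q(√42, √227))

Obviously Q(γ) ⊆ Q(√42, √227), and [Q(√42, √227):Q] = 4 (since 42, 227 are distinct squarefree integers > 1 with 9534 not a perfect square). To show equality we compute the minimal polynomial of γ. From γ = √42 + √227: γ^2 = 42 + 2√(9534) + 227 = 269 + 2√(9534), so γ^2 - 269 = 2√(9534); squaring, (γ^2 - 269)^2 = 4·9534, i.e. γ^4 - 538γ^2 + 72361 - 38136 = 0, i.e. γ^4 - 538γ^2 + 34225 = 0. So γ is a root of x^4 - 538x^2 + 34225. This polynomial is irreducible over Q: it has no rational root (each ±√42 ± √227 is irrational), and any factorization into two quadratics over Q would force √(9534) ∈ Q (pairing opposite roots) or √42, √227 ∈ Q (other pairings), all impossible. Hence [Q(γ):Q] = 4 = [Q(√42, √227):Q], so Q(γ) = Q(√42, √227).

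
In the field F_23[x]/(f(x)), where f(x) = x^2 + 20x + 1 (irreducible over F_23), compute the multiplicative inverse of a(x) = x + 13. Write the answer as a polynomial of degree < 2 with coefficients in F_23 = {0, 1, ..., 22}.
a(x)^(-1) ≡ 11x + 8 (mod f(x))

Since f is irreducible over F_23, F_23[x]/(f) is a field and a(x) ≠ 0 has an inverse. Apply the extended Euclidean algorithm to f(x) and a(x) in F_23[x]: f(x) = (x + 7)·a(x) + (2). The last nonzero remainder is the constant 2 = gcd(f, a) in F_23. Back-substituting through the division chain expresses 2 = s(x)·a(x) + t(x)·f(x) with s(x) ≡ 22x + 16 (mod f), so (22x + 16)·a(x) ≡ 2 (mod f). Multiplying by 2^(-1) ≡ 12 in F_23 gives a(x)^(-1) ≡ 12·(22x + 16) ≡ 11x + 8 (mod f). Check: (x + 13)·(11x + 8) = 11x^2 + 13x + 12 ≡ 1 (mod x^2 + 20x + 1).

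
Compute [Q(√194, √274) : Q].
[Q(√194, √274) : Q] = 4

[Q(√194):Q] = 2 (min poly x^2 - 194, irreducible since 194 is squarefree > 1). For the top step, suppose √274 ∈ Q(√194), say √274 = c + d√194 with c, d ∈ Q. Squaring: 274 = c^2 + 194d^2 + 2cd√194. Since √194 ∉ Q this forces 2cd = 0. If d = 0 then √274 = c ∈ Q, contradicting 274 squarefree > 1. If c = 0 then 274 = 194d^2, so 194·274 = (194d)^2 is a perfect square in Q — but 194·274 = 53156 is not a perfect square (since 194 and 274 are distinct squarefree integers). Contradiction. Hence √274 ∉ Q(√194), so x^2 - 274 stays irreducible over Q(√194) and [Q(√194, √274) : Q(√194)] = 2. By the tower law, [Q(√194, √274) : Q] = 2 · 2 = 4.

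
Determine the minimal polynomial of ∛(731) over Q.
m_α(x) = x^3 - 731

α satisfies α^3 = 731, so x^3 - 731 annihilates α. By the rational root test, a rational root p/q (in lowest terms) of x^3 - 731 would satisfy p^3 = 731 q^3, forcing q = 1 and p^3 = 731; but 731 is not a perfect cube, contradiction. A monic cubic over Q with no rational root is irreducible (any nontrivial factorization would include a linear factor). Hence x^3 - 731 is the minimal polynomial of α, and in particular [Q(α):Q] = 3.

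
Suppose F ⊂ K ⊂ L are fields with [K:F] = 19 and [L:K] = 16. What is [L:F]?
[L:F] = 304

The tower law says that for any tower of field extensions F ⊂ K ⊂ L with finite degrees, [L:F] = [L:K] · [K:F]. Here this gives [L:F] = 16 · 19 = 304.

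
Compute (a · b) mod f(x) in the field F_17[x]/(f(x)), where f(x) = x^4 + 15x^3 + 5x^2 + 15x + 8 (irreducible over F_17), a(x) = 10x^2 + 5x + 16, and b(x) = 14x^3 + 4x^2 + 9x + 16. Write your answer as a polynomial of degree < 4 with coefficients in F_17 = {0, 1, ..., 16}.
a · b ≡ 6x^3 + 10x^2 + 3x + 9 (mod f(x))

Multiply in F_17[x]: a(x)·b(x) = (10x^2 + 5x + 16)·(14x^3 + 4x^2 + 9x + 16) = 4x^5 + 8x^4 + 11x^3 + 14x^2 + 3x + 1. This has degree ≥ 4, so divide by f(x) over F_17: 4x^5 + 8x^4 + 11x^3 + 14x^2 + 3x + 1 = (4x + 16)·(x^4 + 15x^3 + 5x^2 + 15x + 8) + (6x^3 + 10x^2 + 3x + 9). Hence a·b ≡ 6x^3 + 10x^2 + 3x + 9 (mod f). (F_17[x]/(f) is a field with 17^4 = 83521 elements since f is irreducible of degree 4.)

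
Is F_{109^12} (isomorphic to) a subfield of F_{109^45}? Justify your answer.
No: F_{109^12} is not a subfield of F_{109^45}

F_{p^m} embeds in F_{p^n} iff m | n. Here 12 ∤ 45 (since 45 = 3·12 + 9 with remainder 9 ≠ 0), so F_{109^12} is not a subfield of F_{109^45}. Equivalently: if it were, the tower law would give 12 = [F_{109^12}:F_109] dividing [F_{109^45}:F_109] = 45, contradiction.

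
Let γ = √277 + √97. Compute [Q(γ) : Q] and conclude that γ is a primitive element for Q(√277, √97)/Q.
[Q(γ) : Q] = 4 (equivalently, Q(γ) = Q(√277, √97))

Obviously Q(γ) ⊆ Q(√277, √97), and [Q(√277, √97):Q] = 4 (since 277, 97 are distinct squarefree integers > 1 with 26869 not a perfect square). To show equality we compute the minimal polynomial of γ. From γ = √277 + √97: γ^2 = 277 + 2√(26869) + 97 = 374 + 2√(26869), so γ^2 - 374 = 2√(26869); squaring, (γ^2 - 374)^2 = 4·26869, i.e. γ^4 - 748γ^2 + 139876 - 107476 = 0, i.e. γ^4 - 748γ^2 + 32400 = 0. So γ is a root of x^4 - 748x^2 + 32400. This polynomial is irreducible over Q: it has no rational root (each ±√277 ± √97 is irrational), and any factorization into two quadratics over Q would force √(26869) ∈ Q (pairing opposite roots) or √277, √97 ∈ Q (other pairings), all impossible. Hence [Q(γ):Q] = 4 = [Q(√277, √97):Q], so Q(γ) = Q(√277, √97).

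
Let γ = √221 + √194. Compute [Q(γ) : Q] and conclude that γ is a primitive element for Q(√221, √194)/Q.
[Q(γ) : Q] = 4 (equivalently, Q(γ) = Q(√221, √194))

Obviously Q(γ) ⊆ Q(√221, √194), and [Q(√221, √194):Q] = 4 (since 221, 194 are distinct squarefree integers > 1 with 42874 not a perfect square). To show equality we compute the minimal polynomial of γ. From γ = √221 + √194: γ^2 = 221 + 2√(42874) + 194 = 415 + 2√(42874), so γ^2 - 415 = 2√(42874); squaring, (γ^2 - 415)^2 = 4·42874, i.e. γ^4 - 830γ^2 + 172225 - 171496 = 0, i.e. γ^4 - 830γ^2 + 729 = 0. So γ is a root of x^4 - 830x^2 + 729. This polynomial is irreducible over Q: it has no rational root (each ±√221 ± √194 is irrational), and any factorization into two quadratics over Q would force √(42874) ∈ Q (pairing opposite roots) or √221, √194 ∈ Q (other pairings), all impossible. Hence [Q(γ):Q] = 4 = [Q(√221, √194):Q], so Q(γ) = Q(√221, √194).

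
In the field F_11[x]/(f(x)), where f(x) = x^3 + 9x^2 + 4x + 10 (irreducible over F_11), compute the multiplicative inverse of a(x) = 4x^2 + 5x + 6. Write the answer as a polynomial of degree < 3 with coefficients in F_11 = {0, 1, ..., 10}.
a(x)^(-1) ≡ 2x^2 + x + 8 (mod f(x))

Since f is irreducible over F_11, F_11[x]/(f) is a field and a(x) ≠ 0 has an inverse. Apply the extended Euclidean algorithm to f(x) and a(x) in F_11[x]: f(x) = (3x + 4)·a(x) + (10x + 8);  a(x) = (7x + 7)·(10x + 8) + (5). The last nonzero remainder is the constant 5 = gcd(f, a) in F_11. Back-substituting through the division chain expresses 5 = s(x)·a(x) + t(x)·f(x) with s(x) ≡ 10x^2 + 5x + 7 (mod f), so (10x^2 + 5x + 7)·a(x) ≡ 5 (mod f). Multiplying by 5^(-1) ≡ 9 in F_11 gives a(x)^(-1) ≡ 9·(10x^2 + 5x + 7) ≡ 2x^2 + x + 8 (mod f). Check: (4x^2 + 5x + 6)·(2x^2 + x + 8) = 8x^4 + 3x^3 + 5x^2 + 2x + 4 ≡ 1 (mod x^3 + 9x^2 + 4x + 10).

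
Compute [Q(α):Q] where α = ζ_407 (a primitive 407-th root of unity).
[Q(α):Q] = 360

The minimal polynomial of ζ_407 over Q is the 407-th cyclotomic polynomial Φ_407(x), which is irreducible over Q and has degree φ(407) = 360. Hence [Q(α):Q] = φ(407) = 360.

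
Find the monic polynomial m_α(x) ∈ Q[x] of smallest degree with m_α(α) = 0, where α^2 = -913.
m_α(x) = x^2 + 913

α satisfies α^2 + 913 = 0, so x^2 + 913 annihilates α. Since d = -913 is squarefree and ≠ 1, it is not a perfect square in Q, so x^2 + 913 has no rational root and is therefore irreducible over Q (a degree-2 polynomial over a field is irreducible iff it has no root). Hence m_α(x) = x^2 + 913.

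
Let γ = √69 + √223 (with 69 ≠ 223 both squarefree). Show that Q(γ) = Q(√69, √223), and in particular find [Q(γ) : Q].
[Q(γ) : Q] = 4 (equivalently, Q(γ) = Q(√69, √223))

Obviously Q(γ) ⊆ Q(√69, √223), and [Q(√69, √223):Q] = 4 (since 69, 223 are distinct squarefree integers > 1 with 15387 not a perfect square). To show equality we compute the minimal polynomial of γ. From γ = √69 + √223: γ^2 = 69 + 2√(15387) + 223 = 292 + 2√(15387), so γ^2 - 292 = 2√(15387); squaring, (γ^2 - 292)^2 = 4·15387, i.e. γ^4 - 584γ^2 + 85264 - 61548 = 0, i.e. γ^4 - 584γ^2 + 23716 = 0. So γ is a root of x^4 - 584x^2 + 23716. This polynomial is irreducible over Q: it has no rational root (each ±√69 ± √223 is irrational), and any factorization into two quadratics over Q would force √(15387) ∈ Q (pairing opposite roots) or √69, √223 ∈ Q (other pairings), all impossible. Hence [Q(γ):Q] = 4 = [Q(√69, √223):Q], so Q(γ) = Q(√69, √223).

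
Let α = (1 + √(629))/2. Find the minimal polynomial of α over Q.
m_α(x) = x^2 - x - 157

From 2α - 1 = √(629), squaring gives (2α - 1)^2 = 629, i.e. 4α^2 - 4α + 1 = 629, so α^2 - α + (1 - 629)/4 = 0. Since 629 ≡ 1 (mod 4), (1 - 629)/4 = -157 ∈ Z. The polynomial x^2 - x - 157 has discriminant 1 - 4·(-157) = 629, which is not a perfect square in Q (d = 629 is squarefree and ≠ 1), so x^2 - x - 157 is irreducible over Q. It is the minimal polynomial of α.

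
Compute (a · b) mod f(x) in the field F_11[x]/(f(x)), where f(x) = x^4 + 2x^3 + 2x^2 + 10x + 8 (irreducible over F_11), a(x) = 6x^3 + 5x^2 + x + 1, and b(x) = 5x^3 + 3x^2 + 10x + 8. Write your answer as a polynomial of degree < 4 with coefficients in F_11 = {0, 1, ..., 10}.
a · b ≡ 7x^3 + 7x^2 + 10x + 5 (mod f(x))

Multiply in F_11[x]: a(x)·b(x) = (6x^3 + 5x^2 + x + 1)·(5x^3 + 3x^2 + 10x + 8) = 8x^6 + 10x^5 + 3x^4 + 7x^3 + 9x^2 + 7x + 8. This has degree ≥ 4, so divide by f(x) over F_11: 8x^6 + 10x^5 + 3x^4 + 7x^3 + 9x^2 + 7x + 8 = (8x^2 + 5x + 10)·(x^4 + 2x^3 + 2x^2 + 10x + 8) + (7x^3 + 7x^2 + 10x + 5). Hence a·b ≡ 7x^3 + 7x^2 + 10x + 5 (mod f). (F_11[x]/(f) is a field with 11^4 = 14641 elements since f is irreducible of degree 4.)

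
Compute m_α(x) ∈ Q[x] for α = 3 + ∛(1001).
m_α(x) = x^3 - 9x^2 + 27x - 1028

Set β = α - 3 = ∛(1001), so β^3 = 1001. Then (α - 3)^3 - 1001 = 0, i.e. α is a root of g(x) = (x - 3)^3 - 1001 = x^3 - 9x^2 + 27x - 1028. Since g(x) = h(x - 3) where h(x) = x^3 - 1001, and h is irreducible over Q (because 1001 is not a perfect cube, so h has no rational root, and a monic cubic with no rational root is irreducible), g is also irreducible (irreducibility is preserved under the substitution x → x - 3). Hence m_α(x) = x^3 - 9x^2 + 27x - 1028.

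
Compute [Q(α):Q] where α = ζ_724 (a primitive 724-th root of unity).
[Q(α):Q] = 360

The minimal polynomial of ζ_724 over Q is the 724-th cyclotomic polynomial Φ_724(x), which is irreducible over Q and has degree φ(724) = 360. Hence [Q(α):Q] = φ(724) = 360.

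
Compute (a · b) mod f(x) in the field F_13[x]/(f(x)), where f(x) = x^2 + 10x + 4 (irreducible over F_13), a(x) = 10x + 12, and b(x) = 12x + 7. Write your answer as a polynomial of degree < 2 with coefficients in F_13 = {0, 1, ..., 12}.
a · b ≡ 2x + 7 (mod f(x))

Multiply in F_13[x]: a(x)·b(x) = (10x + 12)·(12x + 7) = 3x^2 + 6x + 6. This has degree ≥ 2, so divide by f(x) over F_13: 3x^2 + 6x + 6 = (3)·(x^2 + 10x + 4) + (2x + 7). Hence a·b ≡ 2x + 7 (mod f). (F_13[x]/(f) is a field with 13^2 = 169 elements since f is irreducible of degree 2.)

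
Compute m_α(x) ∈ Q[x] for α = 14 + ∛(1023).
m_α(x) = x^3 - 42x^2 + 588x - 3767

Set β = α - 14 = ∛(1023), so β^3 = 1023. Then (α - 14)^3 - 1023 = 0, i.e. α is a root of g(x) = (x - 14)^3 - 1023 = x^3 - 42x^2 + 588x - 3767. Since g(x) = h(x - 14) where h(x) = x^3 - 1023, and h is irreducible over Q (because 1023 is not a perfect cube, so h has no rational root, and a monic cubic with no rational root is irreducible), g is also irreducible (irreducibility is preserved under the substitution x → x - 14). Hence m_α(x) = x^3 - 42x^2 + 588x - 3767.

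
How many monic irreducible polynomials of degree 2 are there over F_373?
There are 69378 monic irreducible polynomials of degree 2 over F_373

Each element of F_{373^2} that lies in no proper subfield is a root of exactly one monic irreducible of degree 2 over F_373, and each such polynomial has 2 distinct roots in F_{373^2}. By Möbius inversion the count is N_373(2) = (1/2) Σ_{d|2} μ(2/d) · 373^d = (1/2)(μ(2)·373^1 + μ(1)·373^2) = 138756/2 = 69378.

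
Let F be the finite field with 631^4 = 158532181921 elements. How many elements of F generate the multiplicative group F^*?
There are φ(158532181920) = 35777064960 primitive elements

F_q^* is cyclic of order q - 1 = 158532181920. A cyclic group of order m has exactly φ(m) generators. Here m = 158532181920 = 2^5 · 3^2 · 5 · 7 · 79 · 199081, so the number of primitive elements is φ(158532181920) = 35777064960.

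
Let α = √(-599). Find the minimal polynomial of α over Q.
m_α(x) = x^2 + 599

α satisfies α^2 + 599 = 0, so x^2 + 599 annihilates α. Since d = -599 is squarefree and ≠ 1, it is not a perfect square in Q, so x^2 + 599 has no rational root and is therefore irreducible over Q (a degree-2 polynomial over a field is irreducible iff it has no root). Hence m_α(x) = x^2 + 599.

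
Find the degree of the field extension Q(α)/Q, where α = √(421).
[Q(α):Q] = 2

[Q(α):Q] equals the degree of the minimal polynomial of α. Here α^2 = 421 and x^2 - 421 is irreducible (d = 421 is squarefree, ≠ 1, hence not a square), so deg(m_α) = 2. Thus [Q(α):Q] = 2.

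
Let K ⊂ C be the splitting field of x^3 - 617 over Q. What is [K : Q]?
[K : Q] = 6

The roots of x^3 - 617 are ∛617, ω∛617, ω^2∛617 where ω = e^(2πi/3) is a primitive cube root of unity, so K = Q(∛617, ω). Now [Q(∛617):Q] = 3 (since 617 is not a perfect cube, x^3 - 617 is irreducible) and [Q(ω):Q] = 2. Both 2 and 3 divide [K:Q], and [K:Q] ≤ 3·2 = 6, so [K:Q] = 6. (Equivalently: Q(∛617) ⊂ R but ω ∉ R, so [K : Q(∛617)] = 2.)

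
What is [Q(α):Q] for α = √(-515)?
[Q(α):Q] = 2

[Q(α):Q] equals the degree of the minimal polynomial of α. Here α^2 = -515 and x^2 + 515 is irreducible (d = -515 is squarefree, ≠ 1, hence not a square), so deg(m_α) = 2. Thus [Q(α):Q] = 2.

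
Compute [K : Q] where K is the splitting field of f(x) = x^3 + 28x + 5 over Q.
[K : Q] = 6

By the rational root test, any rational root of the monic integer polynomial f(x) = x^3 + 28x + 5 must be an integer dividing the constant term 5, i.e. one of ±{1, 5}. Evaluating: f(1) = 34, f(-1) = -24, f(5) = 270, f(-5) = -260; none is 0, so f has no rational root and is therefore irreducible over Q (a cubic with no linear factor over a field is irreducible). For an irreducible cubic, the Galois group is A_3 or S_3 according as the discriminant disc(f) = -4a^3 - 27b^2 = -4·(28)^3 - 27·(5)^2 = -88483 is or is not a square in Q. Here disc(f) = -88483 is not a perfect square in Q, so the Galois group of f over Q is not contained in A_3 and must be all of S_3. The splitting field has degree |S_3| = 6 over Q, so [K : Q] = 6.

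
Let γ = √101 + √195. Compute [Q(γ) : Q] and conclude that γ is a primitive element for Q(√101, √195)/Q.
[Q(γ) : Q] = 4 (equivalently, Q(γ) = Q(√101, √195))

Obviously Q(γ) ⊆ Q(√101, √195), and [Q(√101, √195):Q] = 4 (since 101, 195 are distinct squarefree integers > 1 with 19695 not a perfect square). To show equality we compute the minimal polynomial of γ. From γ = √101 + √195: γ^2 = 101 + 2√(19695) + 195 = 296 + 2√(19695), so γ^2 - 296 = 2√(19695); squaring, (γ^2 - 296)^2 = 4·19695, i.e. γ^4 - 592γ^2 + 87616 - 78780 = 0, i.e. γ^4 - 592γ^2 + 8836 = 0. So γ is a root of x^4 - 592x^2 + 8836. This polynomial is irreducible over Q: it has no rational root (each ±√101 ± √195 is irrational), and any factorization into two quadratics over Q would force √(19695) ∈ Q (pairing opposite roots) or √101, √195 ∈ Q (other pairings), all impossible. Hence [Q(γ):Q] = 4 = [Q(√101, √195):Q], so Q(γ) = Q(√101, √195).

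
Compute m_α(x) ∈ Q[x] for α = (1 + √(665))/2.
m_α(x) = x^2 - x - 166

From 2α - 1 = √(665), squaring gives (2α - 1)^2 = 665, i.e. 4α^2 - 4α + 1 = 665, so α^2 - α + (1 - 665)/4 = 0. Since 665 ≡ 1 (mod 4), (1 - 665)/4 = -166 ∈ Z. The polynomial x^2 - x - 166 has discriminant 1 - 4·(-166) = 665, which is not a perfect square in Q (d = 665 is squarefree and ≠ 1), so x^2 - x - 166 is irreducible over Q. It is the minimal polynomial of α.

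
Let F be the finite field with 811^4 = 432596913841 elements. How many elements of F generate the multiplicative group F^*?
There are φ(432596913840) = 85837086720 primitive elements

F_q^* is cyclic of order q - 1 = 432596913840. A cyclic group of order m has exactly φ(m) generators. Here m = 432596913840 = 2^4 · 3^4 · 5 · 7 · 13 · 29 · 41 · 617, so the number of primitive elements is φ(432596913840) = 85837086720.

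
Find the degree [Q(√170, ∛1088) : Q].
[Q(√170, ∛1088) : Q] = 6

Let L = Q(√170, ∛1088). Since Q(√170) ⊂ L and [Q(√170):Q] = 2, the tower law gives 2 | [L:Q]. Likewise Q(∛1088) ⊂ L with [Q(∛1088):Q] = 3 (because 1088 is not a perfect cube), so 3 | [L:Q]. As gcd(2,3) = 1, [L:Q] is divisible by 6. Conversely L is generated over Q by √170 and ∛1088, so [L:Q] ≤ 2·3 = 6. Therefore [Q(√170, ∛1088) : Q] = 6.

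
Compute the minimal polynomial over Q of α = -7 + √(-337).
m_α(x) = x^2 + 14x + 386

From α + 7 = √(-337), squaring gives (α + 7)^2 = -337, i.e. α^2 + 14α + 49 = -337, so α^2 + 14α + 386 = 0. The discriminant of x^2 + 14x + 386 is (14)^2 - 4·(386) = 196 - 1544 = -1348, and 4·(-337) is not a perfect square in Q since -337 is squarefree and ≠ 1. Hence x^2 + 14x + 386 is irreducible over Q and is the minimal polynomial of α.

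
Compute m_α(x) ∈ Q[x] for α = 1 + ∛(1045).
m_α(x) = x^3 - 3x^2 + 3x - 1046

Set β = α - 1 = ∛(1045), so β^3 = 1045. Then (α - 1)^3 - 1045 = 0, i.e. α is a root of g(x) = (x - 1)^3 - 1045 = x^3 - 3x^2 + 3x - 1046. Since g(x) = h(x - 1) where h(x) = x^3 - 1045, and h is irreducible over Q (because 1045 is not a perfect cube, so h has no rational root, and a monic cubic with no rational root is irreducible), g is also irreducible (irreducibility is preserved under the substitution x → x - 1). Hence m_α(x) = x^3 - 3x^2 + 3x - 1046.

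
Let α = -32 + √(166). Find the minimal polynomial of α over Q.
m_α(x) = x^2 + 64x + 858

From α + 32 = √(166), squaring gives (α + 32)^2 = 166, i.e. α^2 + 64α + 1024 = 166, so α^2 + 64α + 858 = 0. The discriminant of x^2 + 64x + 858 is (64)^2 - 4·(858) = 4096 - 3432 = 664, and 4·(166) is not a perfect square in Q since 166 is squarefree and ≠ 1. Hence x^2 + 64x + 858 is irreducible over Q and is the minimal polynomial of α.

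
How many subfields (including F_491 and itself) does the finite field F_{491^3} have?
F_{491^3} has 2 subfields

The subfields of F_{p^n} are exactly the fields F_{p^d} for d | n (each is the fixed field of the unique index-d subgroup of Gal(F_{p^n}/F_p) ≅ Z/nZ). The divisors of n = 3 are {1, 3}, giving 2 subfields: F_{491^1}, F_{491^3}.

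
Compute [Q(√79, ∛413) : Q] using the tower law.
[Q(√79, ∛413) : Q] = 6

Let L = Q(√79, ∛413). Since Q(√79) ⊂ L and [Q(√79):Q] = 2, the tower law gives 2 | [L:Q]. Likewise Q(∛413) ⊂ L with [Q(∛413):Q] = 3 (because 413 is not a perfect cube), so 3 | [L:Q]. As gcd(2,3) = 1, [L:Q] is divisible by 6. Conversely L is generated over Q by √79 and ∛413, so [L:Q] ≤ 2·3 = 6. Therefore [Q(√79, ∛413) : Q] = 6.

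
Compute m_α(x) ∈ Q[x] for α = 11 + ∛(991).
m_α(x) = x^3 - 33x^2 + 363x - 2322

Set β = α - 11 = ∛(991), so β^3 = 991. Then (α - 11)^3 - 991 = 0, i.e. α is a root of g(x) = (x - 11)^3 - 991 = x^3 - 33x^2 + 363x - 2322. Since g(x) = h(x - 11) where h(x) = x^3 - 991, and h is irreducible over Q (because 991 is not a perfect cube, so h has no rational root, and a monic cubic with no rational root is irreducible), g is also irreducible (irreducibility is preserved under the substitution x → x - 11). Hence m_α(x) = x^3 - 33x^2 + 363x - 2322.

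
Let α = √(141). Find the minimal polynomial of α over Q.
m_α(x) = x^2 - 141

α satisfies α^2 - 141 = 0, so x^2 - 141 annihilates α. Since d = 141 is squarefree and ≠ 1, it is not a perfect square in Q, so x^2 - 141 has no rational root and is therefore irreducible over Q (a degree-2 polynomial over a field is irreducible iff it has no root). Hence m_α(x) = x^2 - 141.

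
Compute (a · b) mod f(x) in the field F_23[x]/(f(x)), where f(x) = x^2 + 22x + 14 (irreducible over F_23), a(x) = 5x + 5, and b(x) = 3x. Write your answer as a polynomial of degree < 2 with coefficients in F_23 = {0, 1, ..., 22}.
a · b ≡ 7x + 20 (mod f(x))

Multiply in F_23[x]: a(x)·b(x) = (5x + 5)·(3x) = 15x^2 + 15x. This has degree ≥ 2, so divide by f(x) over F_23: 15x^2 + 15x = (15)·(x^2 + 22x + 14) + (7x + 20). Hence a·b ≡ 7x + 20 (mod f). (F_23[x]/(f) is a field with 23^2 = 529 elements since f is irreducible of degree 2.)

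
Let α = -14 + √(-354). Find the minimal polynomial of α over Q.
m_α(x) = x^2 + 28x + 550

From α + 14 = √(-354), squaring gives (α + 14)^2 = -354, i.e. α^2 + 28α + 196 = -354, so α^2 + 28α + 550 = 0. The discriminant of x^2 + 28x + 550 is (28)^2 - 4·(550) = 784 - 2200 = -1416, and 4·(-354) is not a perfect square in Q since -354 is squarefree and ≠ 1. Hence x^2 + 28x + 550 is irreducible over Q and is the minimal polynomial of α.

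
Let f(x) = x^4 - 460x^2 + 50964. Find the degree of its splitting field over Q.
[K : Q] = 4

Solving the quadratic in x^2: x^2 = (460 ± √(460^2 - 4·50964))/2 = (460 ± √7744)/2 = (460 ± 88)/2, giving x^2 = 274 or x^2 = 186. So f(x) = (x^2 - 274)(x^2 - 186) and the roots of f are ±√274, ±√186. Hence the splitting field is K = Q(√274, √186). Since 274 and 186 are distinct squarefree integers > 1, their product 50964 is not a perfect square, so √186 ∉ Q(√274). By the tower law [K:Q] = [Q(√274,√186):Q(√274)] · [Q(√274):Q] = 2 · 2 = 4.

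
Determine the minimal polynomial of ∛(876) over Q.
m_α(x) = x^3 - 876

α satisfies α^3 = 876, so x^3 - 876 annihilates α. By the rational root test, a rational root p/q (in lowest terms) of x^3 - 876 would satisfy p^3 = 876 q^3, forcing q = 1 and p^3 = 876; but 876 is not a perfect cube, contradiction. A monic cubic over Q with no rational root is irreducible (any nontrivial factorization would include a linear factor). Hence x^3 - 876 is the minimal polynomial of α, and in particular [Q(α):Q] = 3.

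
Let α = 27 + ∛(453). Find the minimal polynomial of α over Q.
m_α(x) = x^3 - 81x^2 + 2187x - 20136

Set β = α - 27 = ∛(453), so β^3 = 453. Then (α - 27)^3 - 453 = 0, i.e. α is a root of g(x) = (x - 27)^3 - 453 = x^3 - 81x^2 + 2187x - 20136. Since g(x) = h(x - 27) where h(x) = x^3 - 453, and h is irreducible over Q (because 453 is not a perfect cube, so h has no rational root, and a monic cubic with no rational root is irreducible), g is also irreducible (irreducibility is preserved under the substitution x → x - 27). Hence m_α(x) = x^3 - 81x^2 + 2187x - 20136.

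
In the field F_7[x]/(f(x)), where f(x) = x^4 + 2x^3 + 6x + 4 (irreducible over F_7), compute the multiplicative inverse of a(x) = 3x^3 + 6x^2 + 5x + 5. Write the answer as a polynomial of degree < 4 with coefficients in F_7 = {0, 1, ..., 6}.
a(x)^(-1) ≡ 4x^3 + 3x^2 + 2x (mod f(x))

Since f is irreducible over F_7, F_7[x]/(f) is a field and a(x) ≠ 0 has an inverse. Apply the extended Euclidean algorithm to f(x) and a(x) in F_7[x]: f(x) = (5x)·a(x) + (3x^2 + 2x + 4);  a(x) = (x + 6)·(3x^2 + 2x + 4) + (3x + 2);  (3x^2 + 2x + 4) = (x)·(3x + 2) + (4). The last nonzero remainder is the constant 4 = gcd(f, a) in F_7. Back-substituting through the division chain expresses 4 = s(x)·a(x) + t(x)·f(x) with s(x) ≡ 2x^3 + 5x^2 + x (mod f), so (2x^3 + 5x^2 + x)·a(x) ≡ 4 (mod f). Multiplying by 4^(-1) ≡ 2 in F_7 gives a(x)^(-1) ≡ 2·(2x^3 + 5x^2 + x) ≡ 4x^3 + 3x^2 + 2x (mod f). Check: (3x^3 + 6x^2 + 5x + 5)·(4x^3 + 3x^2 + 2x) = 5x^6 + 5x^5 + 2x^4 + 5x^3 + 4x^2 + 3x ≡ 1 (mod x^4 + 2x^3 + 6x + 4).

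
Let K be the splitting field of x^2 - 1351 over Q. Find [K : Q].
[K : Q] = 2

f(x) = x^2 - 1351 factors as (x - √1351)(x + √1351). The splitting field is K = Q(√1351). Since 1351 is squarefree and > 1, it is not a perfect square, so x^2 - 1351 is irreducible over Q and [Q(√1351) : Q] = 2. Hence [K : Q] = 2.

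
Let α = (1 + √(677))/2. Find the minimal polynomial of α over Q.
m_α(x) = x^2 - x - 169

From 2α - 1 = √(677), squaring gives (2α - 1)^2 = 677, i.e. 4α^2 - 4α + 1 = 677, so α^2 - α + (1 - 677)/4 = 0. Since 677 ≡ 1 (mod 4), (1 - 677)/4 = -169 ∈ Z. The polynomial x^2 - x - 169 has discriminant 1 - 4·(-169) = 677, which is not a perfect square in Q (d = 677 is squarefree and ≠ 1), so x^2 - x - 169 is irreducible over Q. It is the minimal polynomial of α.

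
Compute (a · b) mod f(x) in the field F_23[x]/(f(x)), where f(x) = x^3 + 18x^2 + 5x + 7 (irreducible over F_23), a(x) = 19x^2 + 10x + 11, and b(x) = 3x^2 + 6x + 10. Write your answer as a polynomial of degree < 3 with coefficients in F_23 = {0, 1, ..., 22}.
a · b ≡ 4x^2 + 14x + 5 (mod f(x))

Multiply in F_23[x]: a(x)·b(x) = (19x^2 + 10x + 11)·(3x^2 + 6x + 10) = 11x^4 + 6x^3 + 7x^2 + 5x + 18. This has degree ≥ 3, so divide by f(x) over F_23: 11x^4 + 6x^3 + 7x^2 + 5x + 18 = (11x + 15)·(x^3 + 18x^2 + 5x + 7) + (4x^2 + 14x + 5). Hence a·b ≡ 4x^2 + 14x + 5 (mod f). (F_23[x]/(f) is a field with 23^3 = 12167 elements since f is irreducible of degree 3.)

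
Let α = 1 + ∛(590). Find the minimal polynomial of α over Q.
m_α(x) = x^3 - 3x^2 + 3x - 591

Set β = α - 1 = ∛(590), so β^3 = 590. Then (α - 1)^3 - 590 = 0, i.e. α is a root of g(x) = (x - 1)^3 - 590 = x^3 - 3x^2 + 3x - 591. Since g(x) = h(x - 1) where h(x) = x^3 - 590, and h is irreducible over Q (because 590 is not a perfect cube, so h has no rational root, and a monic cubic with no rational root is irreducible), g is also irreducible (irreducibility is preserved under the substitution x → x - 1). Hence m_α(x) = x^3 - 3x^2 + 3x - 591.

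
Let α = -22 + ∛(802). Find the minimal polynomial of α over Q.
m_α(x) = x^3 + 66x^2 + 1452x + 9846

Set β = α + 22 = ∛(802), so β^3 = 802. Then (α + 22)^3 - 802 = 0, i.e. α is a root of g(x) = (x + 22)^3 - 802 = x^3 + 66x^2 + 1452x + 9846. Since g(x) = h(x + 22) where h(x) = x^3 - 802, and h is irreducible over Q (because 802 is not a perfect cube, so h has no rational root, and a monic cubic with no rational root is irreducible), g is also irreducible (irreducibility is preserved under the substitution x → x + 22). Hence m_α(x) = x^3 + 66x^2 + 1452x + 9846.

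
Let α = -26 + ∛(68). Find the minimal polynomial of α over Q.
m_α(x) = x^3 + 78x^2 + 2028x + 17508

Set β = α + 26 = ∛(68), so β^3 = 68. Then (α + 26)^3 - 68 = 0, i.e. α is a root of g(x) = (x + 26)^3 - 68 = x^3 + 78x^2 + 2028x + 17508. Since g(x) = h(x + 26) where h(x) = x^3 - 68, and h is irreducible over Q (because 68 is not a perfect cube, so h has no rational root, and a monic cubic with no rational root is irreducible), g is also irreducible (irreducibility is preserved under the substitution x → x + 26). Hence m_α(x) = x^3 + 78x^2 + 2028x + 17508.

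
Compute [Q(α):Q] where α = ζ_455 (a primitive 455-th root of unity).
[Q(α):Q] = 288

The minimal polynomial of ζ_455 over Q is the 455-th cyclotomic polynomial Φ_455(x), which is irreducible over Q and has degree φ(455) = 288. Hence [Q(α):Q] = φ(455) = 288.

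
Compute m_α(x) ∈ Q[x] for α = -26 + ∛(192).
m_α(x) = x^3 + 78x^2 + 2028x + 17384

Set β = α + 26 = ∛(192), so β^3 = 192. Then (α + 26)^3 - 192 = 0, i.e. α is a root of g(x) = (x + 26)^3 - 192 = x^3 + 78x^2 + 2028x + 17384. Since g(x) = h(x + 26) where h(x) = x^3 - 192, and h is irreducible over Q (because 192 is not a perfect cube, so h has no rational root, and a monic cubic with no rational root is irreducible), g is also irreducible (irreducibility is preserved under the substitution x → x + 26). Hence m_α(x) = x^3 + 78x^2 + 2028x + 17384.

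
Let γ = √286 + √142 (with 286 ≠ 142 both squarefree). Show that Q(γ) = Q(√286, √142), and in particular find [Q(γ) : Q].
[Q(γ) : Q] = 4 (equivalently, Q(γ) = Q(√286, √142))

Obviously Q(γ) ⊆ Q(√286, √142), and [Q(√286, √142):Q] = 4 (since 286, 142 are distinct squarefree integers > 1 with 40612 not a perfect square). To show equality we compute the minimal polynomial of γ. From γ = √286 + √142: γ^2 = 286 + 2√(40612) + 142 = 428 + 2√(40612), so γ^2 - 428 = 2√(40612); squaring, (γ^2 - 428)^2 = 4·40612, i.e. γ^4 - 856γ^2 + 183184 - 162448 = 0, i.e. γ^4 - 856γ^2 + 20736 = 0. So γ is a root of x^4 - 856x^2 + 20736. This polynomial is irreducible over Q: it has no rational root (each ±√286 ± √142 is irrational), and any factorization into two quadratics over Q would force √(40612) ∈ Q (pairing opposite roots) or √286, √142 ∈ Q (other pairings), all impossible. Hence [Q(γ):Q] = 4 = [Q(√286, √142):Q], so Q(γ) = Q(√286, √142).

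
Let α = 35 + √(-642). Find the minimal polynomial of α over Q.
m_α(x) = x^2 - 70x + 1867

From α - 35 = √(-642), squaring gives (α - 35)^2 = -642, i.e. α^2 - 70α + 1225 = -642, so α^2 - 70α + 1867 = 0. The discriminant of x^2 - 70x + 1867 is (-70)^2 - 4·(1867) = 4900 - 7468 = -2568, and 4·(-642) is not a perfect square in Q since -642 is squarefree and ≠ 1. Hence x^2 - 70x + 1867 is irreducible over Q and is the minimal polynomial of α.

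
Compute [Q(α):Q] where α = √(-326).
[Q(α):Q] = 2

[Q(α):Q] equals the degree of the minimal polynomial of α. Here α^2 = -326 and x^2 + 326 is irreducible (d = -326 is squarefree, ≠ 1, hence not a square), so deg(m_α) = 2. Thus [Q(α):Q] = 2.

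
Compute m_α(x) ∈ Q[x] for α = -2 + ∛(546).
m_α(x) = x^3 + 6x^2 + 12x - 538

Set β = α + 2 = ∛(546), so β^3 = 546. Then (α + 2)^3 - 546 = 0, i.e. α is a root of g(x) = (x + 2)^3 - 546 = x^3 + 6x^2 + 12x - 538. Since g(x) = h(x + 2) where h(x) = x^3 - 546, and h is irreducible over Q (because 546 is not a perfect cube, so h has no rational root, and a monic cubic with no rational root is irreducible), g is also irreducible (irreducibility is preserved under the substitution x → x + 2). Hence m_α(x) = x^3 + 6x^2 + 12x - 538.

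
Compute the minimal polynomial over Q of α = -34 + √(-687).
m_α(x) = x^2 + 68x + 1843

From α + 34 = √(-687), squaring gives (α + 34)^2 = -687, i.e. α^2 + 68α + 1156 = -687, so α^2 + 68α + 1843 = 0. The discriminant of x^2 + 68x + 1843 is (68)^2 - 4·(1843) = 4624 - 7372 = -2748, and 4·(-687) is not a perfect square in Q since -687 is squarefree and ≠ 1. Hence x^2 + 68x + 1843 is irreducible over Q and is the minimal polynomial of α.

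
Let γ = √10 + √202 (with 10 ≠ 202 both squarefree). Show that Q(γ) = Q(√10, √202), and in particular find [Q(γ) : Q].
[Q(γ) : Q] = 4 (equivalently, Q(γ) = Q(√10, √202))

Obviously Q(γ) ⊆ Q(√10, √202), and [Q(√10, √202):Q] = 4 (since 10, 202 are distinct squarefree integers > 1 with 2020 not a perfect square). To show equality we compute the minimal polynomial of γ. From γ = √10 + √202: γ^2 = 10 + 2√(2020) + 202 = 212 + 2√(2020), so γ^2 - 212 = 2√(2020); squaring, (γ^2 - 212)^2 = 4·2020, i.e. γ^4 - 424γ^2 + 44944 - 8080 = 0, i.e. γ^4 - 424γ^2 + 36864 = 0. So γ is a root of x^4 - 424x^2 + 36864. This polynomial is irreducible over Q: it has no rational root (each ±√10 ± √202 is irrational), and any factorization into two quadratics over Q would force √(2020) ∈ Q (pairing opposite roots) or √10, √202 ∈ Q (other pairings), all impossible. Hence [Q(γ):Q] = 4 = [Q(√10, √202):Q], so Q(γ) = Q(√10, √202).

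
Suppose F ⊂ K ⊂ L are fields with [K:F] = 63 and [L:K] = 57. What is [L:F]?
[L:F] = 3591

The tower law says that for any tower of field extensions F ⊂ K ⊂ L with finite degrees, [L:F] = [L:K] · [K:F]. Here this gives [L:F] = 57 · 63 = 3591.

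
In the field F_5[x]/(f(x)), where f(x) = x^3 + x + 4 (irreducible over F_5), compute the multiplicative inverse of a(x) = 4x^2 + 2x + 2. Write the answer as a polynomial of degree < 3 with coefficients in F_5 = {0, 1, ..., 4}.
a(x)^(-1) ≡ x^2 + x (mod f(x))

Since f is irreducible over F_5, F_5[x]/(f) is a field and a(x) ≠ 0 has an inverse. Apply the extended Euclidean algorithm to f(x) and a(x) in F_5[x]: f(x) = (4x + 3)·a(x) + (2x + 3);  a(x) = (2x + 3)·(2x + 3) + (3). The last nonzero remainder is the constant 3 = gcd(f, a) in F_5. Back-substituting through the division chain expresses 3 = s(x)·a(x) + t(x)·f(x) with s(x) ≡ 3x^2 + 3x (mod f), so (3x^2 + 3x)·a(x) ≡ 3 (mod f). Multiplying by 3^(-1) ≡ 2 in F_5 gives a(x)^(-1) ≡ 2·(3x^2 + 3x) ≡ x^2 + x (mod f). Check: (4x^2 + 2x + 2)·(x^2 + x) = 4x^4 + x^3 + 4x^2 + 2x ≡ 1 (mod x^3 + x + 4).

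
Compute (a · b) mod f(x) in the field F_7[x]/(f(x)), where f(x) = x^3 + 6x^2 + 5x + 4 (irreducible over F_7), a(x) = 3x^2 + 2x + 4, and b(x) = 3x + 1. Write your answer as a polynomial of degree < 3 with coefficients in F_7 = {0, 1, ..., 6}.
a · b ≡ 4x^2 + 4x + 3 (mod f(x))

Multiply in F_7[x]: a(x)·b(x) = (3x^2 + 2x + 4)·(3x + 1) = 2x^3 + 2x^2 + 4. This has degree ≥ 3, so divide by f(x) over F_7: 2x^3 + 2x^2 + 4 = (2)·(x^3 + 6x^2 + 5x + 4) + (4x^2 + 4x + 3). Hence a·b ≡ 4x^2 + 4x + 3 (mod f). (F_7[x]/(f) is a field with 7^3 = 343 elements since f is irreducible of degree 3.)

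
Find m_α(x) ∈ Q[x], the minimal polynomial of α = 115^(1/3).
m_α(x) = x^3 - 115

α satisfies α^3 = 115, so x^3 - 115 annihilates α. By the rational root test, a rational root p/q (in lowest terms) of x^3 - 115 would satisfy p^3 = 115 q^3, forcing q = 1 and p^3 = 115; but 115 is not a perfect cube, contradiction. A monic cubic over Q with no rational root is irreducible (any nontrivial factorization would include a linear factor). Hence x^3 - 115 is the minimal polynomial of α, and in particular [Q(α):Q] = 3.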